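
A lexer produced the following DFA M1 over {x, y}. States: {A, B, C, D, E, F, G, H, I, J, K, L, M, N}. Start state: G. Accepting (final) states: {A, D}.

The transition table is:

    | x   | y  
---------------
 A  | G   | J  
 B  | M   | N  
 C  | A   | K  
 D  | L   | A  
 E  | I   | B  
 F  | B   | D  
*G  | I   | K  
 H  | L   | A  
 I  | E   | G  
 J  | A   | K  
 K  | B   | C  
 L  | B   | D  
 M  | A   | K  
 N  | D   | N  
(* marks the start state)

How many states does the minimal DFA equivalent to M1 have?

States {F,H} cannot be reached from the start state, so discard them.
Start with accepting vs non-accepting: {A,D} | {B,C,E,G,I,J,K,L,M,N}.
On input y, block {A,D} splits into {A} and {D}.
On input x, block {B,C,E,G,I,J,K,L,M,N} splits into {B,E,G,I,K,L} and {C,J,M} and {N}.
On input x, block {B,E,G,I,K,L} splits into {E,G,I,K,L} and {B}.
On input x, block {E,G,I,K,L} splits into {E,G,I} and {K,L}.
Refine {E,G,I} on symbol y: members go to different blocks, giving {E} and {G} and {I}.
On input y, block {K,L} splits into {K} and {L}.
The partition is now stable with 10 blocks: {A} | {E} | {D} | {C,J,M} | {N} | {B} | {K} | {G} | {I} | {L}.

10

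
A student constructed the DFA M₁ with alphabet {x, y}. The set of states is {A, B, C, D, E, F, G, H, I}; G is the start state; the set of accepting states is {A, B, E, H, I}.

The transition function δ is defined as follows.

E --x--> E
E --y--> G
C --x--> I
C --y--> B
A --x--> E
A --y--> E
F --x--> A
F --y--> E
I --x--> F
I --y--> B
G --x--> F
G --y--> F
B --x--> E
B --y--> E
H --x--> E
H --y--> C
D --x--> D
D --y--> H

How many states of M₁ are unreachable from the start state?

No path from G leads to B, C, D, H, I; the other 4 states are all reachable.

5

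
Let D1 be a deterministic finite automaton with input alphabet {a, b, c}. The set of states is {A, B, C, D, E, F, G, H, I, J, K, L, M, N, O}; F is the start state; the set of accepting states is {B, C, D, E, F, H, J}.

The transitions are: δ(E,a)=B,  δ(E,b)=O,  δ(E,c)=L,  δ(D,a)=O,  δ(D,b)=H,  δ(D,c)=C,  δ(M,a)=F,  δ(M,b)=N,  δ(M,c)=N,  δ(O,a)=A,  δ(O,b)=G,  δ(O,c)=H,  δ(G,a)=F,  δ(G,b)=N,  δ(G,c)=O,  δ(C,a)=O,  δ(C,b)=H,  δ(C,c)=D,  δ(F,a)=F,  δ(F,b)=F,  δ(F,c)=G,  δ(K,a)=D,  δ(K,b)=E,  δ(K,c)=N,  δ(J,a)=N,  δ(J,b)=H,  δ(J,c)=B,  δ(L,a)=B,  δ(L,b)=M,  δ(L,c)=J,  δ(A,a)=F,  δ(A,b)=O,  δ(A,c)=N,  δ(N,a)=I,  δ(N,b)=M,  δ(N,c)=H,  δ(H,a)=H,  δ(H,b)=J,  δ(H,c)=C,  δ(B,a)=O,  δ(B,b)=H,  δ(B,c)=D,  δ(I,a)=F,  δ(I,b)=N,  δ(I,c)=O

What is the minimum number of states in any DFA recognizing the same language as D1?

5

Reachable states from the start: {A,B,C,D,F,G,H,I,J,M,N,O}. Unreachable: {E,K,L} — drop them.
Start with accepting vs non-accepting: {B,C,D,F,H,J} | {A,G,I,M,N,O}.
Split {B,C,D,F,H,J} by δ(·,a) → {B,C,D,J} and {F,H}.
Split {A,G,I,M,N,O} by δ(·,a) → {A,G,I,M} and {N,O}.
On input b, block {F,H} splits into {F} and {H}.
Stable partition: {B,C,D,J} | {A,G,I,M} | {F} | {N,O} | {H} — 5 equivalence classes.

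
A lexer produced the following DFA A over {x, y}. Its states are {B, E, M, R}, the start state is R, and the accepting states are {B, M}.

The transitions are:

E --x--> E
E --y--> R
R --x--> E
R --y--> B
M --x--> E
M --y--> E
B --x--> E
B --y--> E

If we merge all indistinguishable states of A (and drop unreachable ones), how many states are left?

3

First remove the unreachable states {M}; 3 states remain.
P0 = {B} | {E,R}.
Split {E,R} by δ(·,y) → {E} and {R}.
No further refinement is possible. Final partition (3 blocks): {B} | {E} | {R}.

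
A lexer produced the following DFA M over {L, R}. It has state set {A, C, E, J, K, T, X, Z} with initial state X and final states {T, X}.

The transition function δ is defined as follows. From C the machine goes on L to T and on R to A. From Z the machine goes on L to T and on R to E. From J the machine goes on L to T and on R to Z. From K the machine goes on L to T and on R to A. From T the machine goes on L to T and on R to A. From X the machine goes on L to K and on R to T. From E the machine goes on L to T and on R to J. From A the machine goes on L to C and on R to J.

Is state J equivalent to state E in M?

Yes

Every state is reachable, so we keep all 8.
Initial partition by acceptance: {T,X} | {A,C,E,J,K,Z}.
Refine {T,X} on symbol L: members go to different blocks, giving {X} and {T}.
Refine {A,C,E,J,K,Z} on symbol L: members go to different blocks, giving {C,E,J,K,Z} and {A}.
On input R, block {C,E,J,K,Z} splits into {E,J,Z} and {C,K}.
The partition is now stable with 5 blocks: {X} | {E,J,Z} | {T} | {A} | {C,K}.
J and E lie in the same block of the stable partition, so they are equivalent — no string distinguishes them.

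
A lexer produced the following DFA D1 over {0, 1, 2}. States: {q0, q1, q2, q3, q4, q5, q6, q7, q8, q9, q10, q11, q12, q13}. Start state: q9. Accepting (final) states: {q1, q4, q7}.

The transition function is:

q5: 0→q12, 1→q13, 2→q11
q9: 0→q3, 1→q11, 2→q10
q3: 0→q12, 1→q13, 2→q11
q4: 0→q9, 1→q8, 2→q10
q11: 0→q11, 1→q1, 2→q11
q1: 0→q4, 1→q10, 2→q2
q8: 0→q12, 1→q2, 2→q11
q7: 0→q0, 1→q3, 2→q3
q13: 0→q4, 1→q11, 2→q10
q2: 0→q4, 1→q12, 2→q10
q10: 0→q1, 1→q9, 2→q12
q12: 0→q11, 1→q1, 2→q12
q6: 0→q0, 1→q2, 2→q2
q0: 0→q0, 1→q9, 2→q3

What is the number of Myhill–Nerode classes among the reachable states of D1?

7

Reachable states from the start: {q1,q2,q3,q4,q8,q9,q10,q11,q12,q13}. Unreachable: {q0,q5,q6,q7} — drop them.
Initial partition by acceptance: {q1,q4} | {q2,q3,q8,q9,q10,q11,q12,q13}.
Split {q1,q4} by δ(·,0) → {q1} and {q4}.
On input 0, block {q2,q3,q8,q9,q10,q11,q12,q13} splits into {q3,q8,q9,q11,q12} and {q2,q13} and {q10}.
Split {q3,q8,q9,q11,q12} by δ(·,1) → {q3,q8} and {q11,q12} and {q9}.
No further refinement is possible. Final partition (7 blocks): {q1} | {q3,q8} | {q4} | {q2,q13} | {q10} | {q11,q12} | {q9}.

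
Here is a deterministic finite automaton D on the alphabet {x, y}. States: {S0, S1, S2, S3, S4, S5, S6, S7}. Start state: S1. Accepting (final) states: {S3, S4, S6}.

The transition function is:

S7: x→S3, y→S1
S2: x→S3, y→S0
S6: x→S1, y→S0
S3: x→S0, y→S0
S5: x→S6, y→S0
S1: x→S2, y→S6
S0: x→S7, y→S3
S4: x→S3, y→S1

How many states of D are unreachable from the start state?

BFS from S1 reaches {S0, S1, S2, S3, S6, S7}; the 2 state(s) S4, S5 are never visited.

2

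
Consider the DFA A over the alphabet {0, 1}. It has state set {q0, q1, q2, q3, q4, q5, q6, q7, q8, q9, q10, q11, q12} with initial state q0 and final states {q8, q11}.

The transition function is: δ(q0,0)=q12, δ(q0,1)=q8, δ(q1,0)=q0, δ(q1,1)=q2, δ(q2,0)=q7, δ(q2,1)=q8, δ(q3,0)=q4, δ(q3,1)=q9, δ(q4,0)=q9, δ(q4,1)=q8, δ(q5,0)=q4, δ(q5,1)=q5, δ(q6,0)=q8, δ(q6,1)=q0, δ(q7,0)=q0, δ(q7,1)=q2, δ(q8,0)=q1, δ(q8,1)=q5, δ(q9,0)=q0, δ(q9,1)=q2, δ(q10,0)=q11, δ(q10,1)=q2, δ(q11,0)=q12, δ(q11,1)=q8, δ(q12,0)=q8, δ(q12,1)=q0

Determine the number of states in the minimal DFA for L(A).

6

First remove the unreachable states {q3,q6,q10,q11}; 9 states remain.
P0 = {q8} | {q0,q1,q2,q4,q5,q7,q9,q12}.
Split {q0,q1,q2,q4,q5,q7,q9,q12} by δ(·,0) → {q0,q1,q2,q4,q5,q7,q9} and {q12}.
On input 0, block {q0,q1,q2,q4,q5,q7,q9} splits into {q1,q2,q4,q5,q7,q9} and {q0}.
On input 0, block {q1,q2,q4,q5,q7,q9} splits into {q1,q7,q9} and {q2,q4,q5}.
Refine {q2,q4,q5} on symbol 0: members go to different blocks, giving {q2,q4} and {q5}.
Stable partition: {q8} | {q1,q7,q9} | {q12} | {q0} | {q2,q4} | {q5} — 6 equivalence classes.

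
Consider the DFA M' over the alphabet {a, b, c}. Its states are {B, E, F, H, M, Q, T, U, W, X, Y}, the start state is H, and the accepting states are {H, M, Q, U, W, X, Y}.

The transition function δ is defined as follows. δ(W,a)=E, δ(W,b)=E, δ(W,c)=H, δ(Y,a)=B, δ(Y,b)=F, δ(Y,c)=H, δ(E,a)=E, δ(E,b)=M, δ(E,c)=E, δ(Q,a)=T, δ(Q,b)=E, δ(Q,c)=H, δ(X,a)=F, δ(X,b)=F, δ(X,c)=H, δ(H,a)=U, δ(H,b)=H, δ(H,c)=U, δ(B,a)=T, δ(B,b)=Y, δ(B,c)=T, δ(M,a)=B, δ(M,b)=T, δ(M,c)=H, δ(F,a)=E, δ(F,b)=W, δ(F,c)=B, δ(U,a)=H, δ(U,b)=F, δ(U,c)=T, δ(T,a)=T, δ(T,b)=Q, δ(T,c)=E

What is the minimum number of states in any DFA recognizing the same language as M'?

First remove the unreachable states {X}; 10 states remain.
Start with accepting vs non-accepting: {H,M,Q,U,W,Y} | {B,E,F,T}.
Refine {H,M,Q,U,W,Y} on symbol a: members go to different blocks, giving {M,Q,W,Y} and {H,U}.
On input b, block {H,U} splits into {H} and {U}.
No further refinement is possible. Final partition (4 blocks): {M,Q,W,Y} | {B,E,F,T} | {H} | {U}.

4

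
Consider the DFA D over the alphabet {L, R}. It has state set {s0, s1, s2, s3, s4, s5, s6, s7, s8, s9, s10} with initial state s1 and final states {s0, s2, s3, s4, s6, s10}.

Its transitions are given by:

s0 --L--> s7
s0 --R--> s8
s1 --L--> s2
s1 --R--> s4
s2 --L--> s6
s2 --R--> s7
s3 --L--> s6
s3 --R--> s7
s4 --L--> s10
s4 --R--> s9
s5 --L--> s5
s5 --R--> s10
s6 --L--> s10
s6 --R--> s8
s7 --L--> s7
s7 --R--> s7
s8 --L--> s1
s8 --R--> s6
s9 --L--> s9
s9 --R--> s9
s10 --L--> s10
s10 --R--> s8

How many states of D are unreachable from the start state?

No path from s1 leads to s0, s3, s5; the other 8 states are all reachable.

3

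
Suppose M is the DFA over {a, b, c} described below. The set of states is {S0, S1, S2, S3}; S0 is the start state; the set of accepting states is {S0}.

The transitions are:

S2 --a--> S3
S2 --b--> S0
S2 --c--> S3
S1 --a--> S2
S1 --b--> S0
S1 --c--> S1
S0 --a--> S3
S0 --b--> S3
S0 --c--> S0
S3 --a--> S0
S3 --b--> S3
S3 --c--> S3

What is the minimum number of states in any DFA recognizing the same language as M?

Reachable states from the start: {S0,S3}. Unreachable: {S1,S2} — drop them.
Initial partition by acceptance: {S0} | {S3}.
No further refinement is possible. Final partition (2 blocks): {S0} | {S3}.

2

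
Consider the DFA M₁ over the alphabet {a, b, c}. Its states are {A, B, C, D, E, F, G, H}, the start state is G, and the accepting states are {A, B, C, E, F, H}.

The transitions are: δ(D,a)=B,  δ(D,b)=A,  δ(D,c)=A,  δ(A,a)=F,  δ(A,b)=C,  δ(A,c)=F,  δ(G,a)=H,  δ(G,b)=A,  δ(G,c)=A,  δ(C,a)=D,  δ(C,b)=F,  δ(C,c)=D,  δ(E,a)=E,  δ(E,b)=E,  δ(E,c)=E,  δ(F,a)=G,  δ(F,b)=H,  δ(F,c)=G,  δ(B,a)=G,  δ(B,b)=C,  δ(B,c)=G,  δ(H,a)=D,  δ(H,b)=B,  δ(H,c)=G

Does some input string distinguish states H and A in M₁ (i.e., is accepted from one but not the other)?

Reachable states from the start: {A,B,C,D,F,G,H}. Unreachable: {E} — drop them.
P0 = {A,B,C,F,H} | {D,G}.
On input a, block {A,B,C,F,H} splits into {B,C,F,H} and {A}.
No further refinement is possible. Final partition (3 blocks): {B,C,F,H} | {D,G} | {A}.
H and A end up in different blocks, so they are distinguishable. For instance, the string 'a' is accepted from only A.

Yes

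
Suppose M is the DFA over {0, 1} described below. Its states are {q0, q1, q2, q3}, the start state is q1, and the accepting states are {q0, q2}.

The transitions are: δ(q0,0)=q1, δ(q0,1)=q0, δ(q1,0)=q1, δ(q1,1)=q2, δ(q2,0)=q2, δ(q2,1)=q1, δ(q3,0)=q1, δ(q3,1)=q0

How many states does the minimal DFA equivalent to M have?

2

First remove the unreachable states {q0,q3}; 2 states remain.
P0 = {q2} | {q1}.
Stable partition: {q2} | {q1} — 2 equivalence classes.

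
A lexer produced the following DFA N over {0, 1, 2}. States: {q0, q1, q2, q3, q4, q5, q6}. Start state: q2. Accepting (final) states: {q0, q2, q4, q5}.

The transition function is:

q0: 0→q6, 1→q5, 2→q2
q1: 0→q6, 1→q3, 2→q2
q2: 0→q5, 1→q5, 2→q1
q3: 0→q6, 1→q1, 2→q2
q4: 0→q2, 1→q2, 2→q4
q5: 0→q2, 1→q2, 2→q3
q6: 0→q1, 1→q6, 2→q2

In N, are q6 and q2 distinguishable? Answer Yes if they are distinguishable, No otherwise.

Yes

States {q0,q4} cannot be reached from the start state, so discard them.
Start with accepting vs non-accepting: {q2,q5} | {q1,q3,q6}.
No further refinement is possible. Final partition (2 blocks): {q2,q5} | {q1,q3,q6}.
q6 and q2 end up in different blocks, so they are distinguishable. For instance, the string 'ε' is accepted from only q2.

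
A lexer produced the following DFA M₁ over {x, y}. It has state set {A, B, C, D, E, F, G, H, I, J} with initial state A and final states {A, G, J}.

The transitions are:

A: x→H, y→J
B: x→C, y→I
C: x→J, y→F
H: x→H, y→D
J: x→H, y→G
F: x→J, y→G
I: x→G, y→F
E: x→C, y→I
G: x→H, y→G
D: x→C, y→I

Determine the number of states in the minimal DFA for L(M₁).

5

Reachable states from the start: {A,C,D,F,G,H,I,J}. Unreachable: {B,E} — drop them.
Initial partition by acceptance: {A,G,J} | {C,D,F,H,I}.
On input x, block {C,D,F,H,I} splits into {C,F,I} and {D,H}.
Refine {C,F,I} on symbol y: members go to different blocks, giving {C,I} and {F}.
Split {D,H} by δ(·,x) → {D} and {H}.
Stable partition: {A,G,J} | {C,I} | {D} | {F} | {H} — 5 equivalence classes.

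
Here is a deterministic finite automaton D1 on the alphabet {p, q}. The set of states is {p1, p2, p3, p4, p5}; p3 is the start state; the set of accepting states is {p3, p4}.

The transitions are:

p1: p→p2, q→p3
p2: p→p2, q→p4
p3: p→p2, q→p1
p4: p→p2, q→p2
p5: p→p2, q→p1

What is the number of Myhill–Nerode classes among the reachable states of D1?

Reachable states from the start: {p1,p2,p3,p4}. Unreachable: {p5} — drop them.
P0 = {p3,p4} | {p1,p2}.
The partition is now stable with 2 blocks: {p3,p4} | {p1,p2}.

2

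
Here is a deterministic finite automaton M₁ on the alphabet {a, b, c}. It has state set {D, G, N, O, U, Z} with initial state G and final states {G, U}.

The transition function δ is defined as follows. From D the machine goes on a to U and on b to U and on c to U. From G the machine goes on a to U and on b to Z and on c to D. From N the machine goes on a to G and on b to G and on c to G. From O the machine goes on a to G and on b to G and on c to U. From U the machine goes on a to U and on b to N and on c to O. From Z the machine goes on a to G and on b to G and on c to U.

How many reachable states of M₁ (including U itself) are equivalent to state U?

2

All states are reachable from the start state.
Initial partition by acceptance: {G,U} | {D,N,O,Z}.
No further refinement is possible. Final partition (2 blocks): {G,U} | {D,N,O,Z}.
State U belongs to the block {G,U}, which has 2 states.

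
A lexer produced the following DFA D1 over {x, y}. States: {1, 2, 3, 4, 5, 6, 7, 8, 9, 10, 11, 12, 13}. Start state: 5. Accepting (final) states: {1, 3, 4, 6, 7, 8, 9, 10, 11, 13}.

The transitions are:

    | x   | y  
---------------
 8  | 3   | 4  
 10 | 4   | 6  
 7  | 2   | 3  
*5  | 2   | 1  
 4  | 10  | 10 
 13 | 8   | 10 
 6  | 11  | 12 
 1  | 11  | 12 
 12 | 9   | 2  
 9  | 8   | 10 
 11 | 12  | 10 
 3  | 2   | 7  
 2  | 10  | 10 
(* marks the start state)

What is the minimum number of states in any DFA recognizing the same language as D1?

First remove the unreachable states {13}; 12 states remain.
P0 = {1,3,4,6,7,8,9,10,11} | {2,5,12}.
On input x, block {1,3,4,6,7,8,9,10,11} splits into {1,4,6,8,9,10} and {3,7,11}.
Refine {1,4,6,8,9,10} on symbol x: members go to different blocks, giving {1,6,8} and {4,9,10}.
On input y, block {1,6,8} splits into {1,6} and {8}.
Refine {2,5,12} on symbol x: members go to different blocks, giving {2,12} and {5}.
Refine {2,12} on symbol y: members go to different blocks, giving {2} and {12}.
Refine {3,7,11} on symbol x: members go to different blocks, giving {3,7} and {11}.
On input x, block {4,9,10} splits into {4,10} and {9}.
On input y, block {4,10} splits into {4} and {10}.
Stable partition: {1,6} | {2} | {3,7} | {4} | {8} | {5} | {12} | {11} | {9} | {10} — 10 equivalence classes.

10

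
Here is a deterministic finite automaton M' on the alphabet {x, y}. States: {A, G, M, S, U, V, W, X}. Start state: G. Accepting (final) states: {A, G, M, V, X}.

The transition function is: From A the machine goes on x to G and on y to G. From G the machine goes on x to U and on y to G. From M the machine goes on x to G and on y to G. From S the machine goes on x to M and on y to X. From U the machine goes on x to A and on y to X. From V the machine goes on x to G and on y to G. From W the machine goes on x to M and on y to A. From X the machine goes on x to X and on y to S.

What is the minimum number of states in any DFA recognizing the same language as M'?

4

States {V,W} cannot be reached from the start state, so discard them.
P0 = {A,G,M,X} | {S,U}.
Split {A,G,M,X} by δ(·,x) → {A,M,X} and {G}.
Split {A,M,X} by δ(·,x) → {A,M} and {X}.
No further refinement is possible. Final partition (4 blocks): {A,M} | {S,U} | {G} | {X}.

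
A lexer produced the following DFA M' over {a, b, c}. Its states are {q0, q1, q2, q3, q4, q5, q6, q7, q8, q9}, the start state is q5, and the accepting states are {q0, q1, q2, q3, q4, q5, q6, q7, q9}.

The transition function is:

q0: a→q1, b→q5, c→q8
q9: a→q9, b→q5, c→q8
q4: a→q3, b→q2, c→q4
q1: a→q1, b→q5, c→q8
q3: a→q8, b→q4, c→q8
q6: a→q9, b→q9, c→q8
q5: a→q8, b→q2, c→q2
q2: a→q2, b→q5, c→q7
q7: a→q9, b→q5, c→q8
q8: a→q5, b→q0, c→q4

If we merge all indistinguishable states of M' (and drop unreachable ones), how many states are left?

States {q6} cannot be reached from the start state, so discard them.
Start with accepting vs non-accepting: {q0,q1,q2,q3,q4,q5,q7,q9} | {q8}.
On input a, block {q0,q1,q2,q3,q4,q5,q7,q9} splits into {q0,q1,q2,q4,q7,q9} and {q3,q5}.
On input a, block {q0,q1,q2,q4,q7,q9} splits into {q0,q1,q2,q7,q9} and {q4}.
Split {q0,q1,q2,q7,q9} by δ(·,c) → {q0,q1,q7,q9} and {q2}.
Refine {q3,q5} on symbol b: members go to different blocks, giving {q3} and {q5}.
Stable partition: {q0,q1,q7,q9} | {q8} | {q3} | {q4} | {q2} | {q5} — 6 equivalence classes.

6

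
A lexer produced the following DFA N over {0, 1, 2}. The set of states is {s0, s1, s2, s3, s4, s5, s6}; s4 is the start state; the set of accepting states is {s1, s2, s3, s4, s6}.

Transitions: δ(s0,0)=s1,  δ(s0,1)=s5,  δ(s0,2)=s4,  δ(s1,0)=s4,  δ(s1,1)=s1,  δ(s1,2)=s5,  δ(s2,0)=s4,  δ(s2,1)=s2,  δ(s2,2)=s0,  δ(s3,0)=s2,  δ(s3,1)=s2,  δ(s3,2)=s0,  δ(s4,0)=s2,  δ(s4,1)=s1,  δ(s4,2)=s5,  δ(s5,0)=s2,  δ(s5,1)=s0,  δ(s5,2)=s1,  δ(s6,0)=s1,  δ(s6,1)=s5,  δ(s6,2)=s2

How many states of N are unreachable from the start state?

No path from s4 leads to s3, s6; the other 5 states are all reachable.

2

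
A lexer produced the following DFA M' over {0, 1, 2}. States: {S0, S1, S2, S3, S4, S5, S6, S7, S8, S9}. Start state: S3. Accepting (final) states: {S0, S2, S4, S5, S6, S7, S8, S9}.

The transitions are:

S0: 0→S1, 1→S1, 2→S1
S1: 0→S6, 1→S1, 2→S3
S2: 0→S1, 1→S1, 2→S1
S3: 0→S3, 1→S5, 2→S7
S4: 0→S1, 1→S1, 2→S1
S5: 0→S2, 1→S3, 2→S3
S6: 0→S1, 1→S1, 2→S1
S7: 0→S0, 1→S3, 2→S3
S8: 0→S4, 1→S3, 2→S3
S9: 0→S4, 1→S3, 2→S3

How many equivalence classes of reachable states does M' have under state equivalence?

Reachable states from the start: {S0,S1,S2,S3,S5,S6,S7}. Unreachable: {S4,S8,S9} — drop them.
P0 = {S0,S2,S5,S6,S7} | {S1,S3}.
On input 0, block {S0,S2,S5,S6,S7} splits into {S0,S2,S6} and {S5,S7}.
Refine {S1,S3} on symbol 0: members go to different blocks, giving {S1} and {S3}.
The partition is now stable with 4 blocks: {S0,S2,S6} | {S1} | {S5,S7} | {S3}.

4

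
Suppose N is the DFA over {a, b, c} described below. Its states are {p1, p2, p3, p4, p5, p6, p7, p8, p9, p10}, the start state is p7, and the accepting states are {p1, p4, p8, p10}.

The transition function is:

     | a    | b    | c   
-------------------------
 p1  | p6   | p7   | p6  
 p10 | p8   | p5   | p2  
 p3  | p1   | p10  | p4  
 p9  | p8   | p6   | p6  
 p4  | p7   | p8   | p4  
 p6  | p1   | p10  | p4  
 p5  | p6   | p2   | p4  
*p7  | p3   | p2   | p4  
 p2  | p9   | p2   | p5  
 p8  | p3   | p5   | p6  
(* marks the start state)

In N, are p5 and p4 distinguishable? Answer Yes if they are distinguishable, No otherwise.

P0 = {p1,p4,p8,p10} | {p2,p3,p5,p6,p7,p9}.
On input a, block {p1,p4,p8,p10} splits into {p1,p4,p8} and {p10}.
On input b, block {p1,p4,p8} splits into {p1,p8} and {p4}.
On input a, block {p2,p3,p5,p6,p7,p9} splits into {p2,p5,p7} and {p3,p6,p9}.
Refine {p2,p5,p7} on symbol c: members go to different blocks, giving {p5,p7} and {p2}.
On input b, block {p3,p6,p9} splits into {p3,p6} and {p9}.
Stable partition: {p1,p8} | {p5,p7} | {p10} | {p4} | {p3,p6} | {p2} | {p9} — 7 equivalence classes.
p5 and p4 end up in different blocks, so they are distinguishable. For instance, the string 'ε' is accepted from only p4.

Yes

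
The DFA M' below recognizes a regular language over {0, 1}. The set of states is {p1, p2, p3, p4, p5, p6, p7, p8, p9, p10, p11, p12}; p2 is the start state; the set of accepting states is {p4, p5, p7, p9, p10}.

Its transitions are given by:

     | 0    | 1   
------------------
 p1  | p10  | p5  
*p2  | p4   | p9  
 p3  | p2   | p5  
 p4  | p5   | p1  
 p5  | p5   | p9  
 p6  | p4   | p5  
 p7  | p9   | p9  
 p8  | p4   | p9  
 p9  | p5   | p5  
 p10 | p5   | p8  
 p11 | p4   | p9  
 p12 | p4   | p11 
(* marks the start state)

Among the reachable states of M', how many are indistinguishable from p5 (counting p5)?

2

Reachable states from the start: {p1,p2,p4,p5,p8,p9,p10}. Unreachable: {p3,p6,p7,p11,p12} — drop them.
Initial partition by acceptance: {p4,p5,p9,p10} | {p1,p2,p8}.
Refine {p4,p5,p9,p10} on symbol 1: members go to different blocks, giving {p4,p10} and {p5,p9}.
No further refinement is possible. Final partition (3 blocks): {p4,p10} | {p1,p2,p8} | {p5,p9}.
The equivalence class containing p5 is {p5,p9}, of size 2.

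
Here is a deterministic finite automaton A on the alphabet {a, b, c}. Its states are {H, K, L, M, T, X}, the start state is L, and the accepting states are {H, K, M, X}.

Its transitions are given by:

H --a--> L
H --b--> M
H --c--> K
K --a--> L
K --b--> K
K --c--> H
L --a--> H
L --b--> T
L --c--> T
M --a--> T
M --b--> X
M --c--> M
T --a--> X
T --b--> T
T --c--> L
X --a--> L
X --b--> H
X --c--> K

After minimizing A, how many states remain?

2

Every state is reachable, so we keep all 6.
Initial partition by acceptance: {H,K,M,X} | {L,T}.
The partition is now stable with 2 blocks: {H,K,M,X} | {L,T}.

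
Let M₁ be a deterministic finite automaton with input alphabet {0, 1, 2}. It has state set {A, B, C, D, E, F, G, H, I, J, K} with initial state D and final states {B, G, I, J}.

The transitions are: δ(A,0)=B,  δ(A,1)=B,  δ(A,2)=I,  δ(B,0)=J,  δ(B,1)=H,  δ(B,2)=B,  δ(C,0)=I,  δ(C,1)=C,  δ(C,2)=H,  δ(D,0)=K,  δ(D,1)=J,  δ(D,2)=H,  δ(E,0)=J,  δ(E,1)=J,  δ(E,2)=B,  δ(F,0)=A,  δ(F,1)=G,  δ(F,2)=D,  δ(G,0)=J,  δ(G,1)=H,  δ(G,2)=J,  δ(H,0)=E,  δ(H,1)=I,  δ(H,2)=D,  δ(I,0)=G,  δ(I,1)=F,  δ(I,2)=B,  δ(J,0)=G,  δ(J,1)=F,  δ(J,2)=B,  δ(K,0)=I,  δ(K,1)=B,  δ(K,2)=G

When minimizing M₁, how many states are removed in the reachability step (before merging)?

1

No path from D leads to C; the other 10 states are all reachable.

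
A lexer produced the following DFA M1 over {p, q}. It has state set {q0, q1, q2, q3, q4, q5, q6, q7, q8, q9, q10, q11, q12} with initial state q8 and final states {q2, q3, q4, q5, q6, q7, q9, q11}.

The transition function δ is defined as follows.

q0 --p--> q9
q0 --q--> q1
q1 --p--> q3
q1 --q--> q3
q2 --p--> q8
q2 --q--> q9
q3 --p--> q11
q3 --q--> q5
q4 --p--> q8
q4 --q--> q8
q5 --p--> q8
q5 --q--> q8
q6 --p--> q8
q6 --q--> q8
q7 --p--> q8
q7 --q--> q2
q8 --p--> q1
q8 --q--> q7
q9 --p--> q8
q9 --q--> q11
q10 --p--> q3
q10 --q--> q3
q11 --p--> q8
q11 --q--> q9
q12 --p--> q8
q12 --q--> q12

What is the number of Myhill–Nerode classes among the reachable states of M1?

States {q0,q4,q6,q10,q12} cannot be reached from the start state, so discard them.
Initial partition by acceptance: {q2,q3,q5,q7,q9,q11} | {q1,q8}.
Refine {q2,q3,q5,q7,q9,q11} on symbol p: members go to different blocks, giving {q2,q5,q7,q9,q11} and {q3}.
Split {q2,q5,q7,q9,q11} by δ(·,q) → {q2,q7,q9,q11} and {q5}.
Refine {q1,q8} on symbol p: members go to different blocks, giving {q1} and {q8}.
No further refinement is possible. Final partition (5 blocks): {q2,q7,q9,q11} | {q1} | {q3} | {q5} | {q8}.

5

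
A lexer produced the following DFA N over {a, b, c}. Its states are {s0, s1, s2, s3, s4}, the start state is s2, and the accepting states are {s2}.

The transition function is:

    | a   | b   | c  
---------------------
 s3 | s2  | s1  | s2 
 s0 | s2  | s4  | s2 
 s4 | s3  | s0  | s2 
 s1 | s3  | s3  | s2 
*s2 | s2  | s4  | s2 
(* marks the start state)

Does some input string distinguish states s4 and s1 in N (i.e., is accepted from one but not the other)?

No

All states are reachable from the start state.
Start with accepting vs non-accepting: {s2} | {s0,s1,s3,s4}.
Refine {s0,s1,s3,s4} on symbol a: members go to different blocks, giving {s0,s3} and {s1,s4}.
The partition is now stable with 3 blocks: {s2} | {s0,s3} | {s1,s4}.
s4 and s1 lie in the same block of the stable partition, so they are equivalent — no string distinguishes them.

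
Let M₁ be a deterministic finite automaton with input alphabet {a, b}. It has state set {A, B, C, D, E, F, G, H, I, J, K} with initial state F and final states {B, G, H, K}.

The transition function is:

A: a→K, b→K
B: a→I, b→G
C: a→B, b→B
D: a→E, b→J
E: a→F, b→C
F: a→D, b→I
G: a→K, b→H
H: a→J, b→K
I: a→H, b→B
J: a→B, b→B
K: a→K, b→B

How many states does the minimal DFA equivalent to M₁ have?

Reachable states from the start: {B,C,D,E,F,G,H,I,J,K}. Unreachable: {A} — drop them.
Initial partition by acceptance: {B,G,H,K} | {C,D,E,F,I,J}.
Split {B,G,H,K} by δ(·,a) → {B,H} and {G,K}.
On input a, block {C,D,E,F,I,J} splits into {C,I,J} and {D,E,F}.
The partition is now stable with 4 blocks: {B,H} | {C,I,J} | {G,K} | {D,E,F}.

4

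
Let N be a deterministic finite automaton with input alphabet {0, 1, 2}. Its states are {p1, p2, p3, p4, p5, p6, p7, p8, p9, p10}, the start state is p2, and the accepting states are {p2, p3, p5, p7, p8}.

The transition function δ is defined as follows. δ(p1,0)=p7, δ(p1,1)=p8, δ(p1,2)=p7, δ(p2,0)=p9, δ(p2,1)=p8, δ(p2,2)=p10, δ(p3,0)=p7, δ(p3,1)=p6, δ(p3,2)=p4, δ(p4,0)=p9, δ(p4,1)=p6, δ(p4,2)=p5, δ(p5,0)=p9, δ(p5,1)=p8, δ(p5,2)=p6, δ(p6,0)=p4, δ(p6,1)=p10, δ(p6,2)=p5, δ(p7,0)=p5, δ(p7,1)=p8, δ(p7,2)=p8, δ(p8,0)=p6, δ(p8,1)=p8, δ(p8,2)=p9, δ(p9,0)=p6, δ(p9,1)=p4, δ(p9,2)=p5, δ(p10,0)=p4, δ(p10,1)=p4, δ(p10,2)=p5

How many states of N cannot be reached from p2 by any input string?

BFS from p2 reaches {p2, p4, p5, p6, p8, p9, p10}; the 3 state(s) p1, p3, p7 are never visited.

3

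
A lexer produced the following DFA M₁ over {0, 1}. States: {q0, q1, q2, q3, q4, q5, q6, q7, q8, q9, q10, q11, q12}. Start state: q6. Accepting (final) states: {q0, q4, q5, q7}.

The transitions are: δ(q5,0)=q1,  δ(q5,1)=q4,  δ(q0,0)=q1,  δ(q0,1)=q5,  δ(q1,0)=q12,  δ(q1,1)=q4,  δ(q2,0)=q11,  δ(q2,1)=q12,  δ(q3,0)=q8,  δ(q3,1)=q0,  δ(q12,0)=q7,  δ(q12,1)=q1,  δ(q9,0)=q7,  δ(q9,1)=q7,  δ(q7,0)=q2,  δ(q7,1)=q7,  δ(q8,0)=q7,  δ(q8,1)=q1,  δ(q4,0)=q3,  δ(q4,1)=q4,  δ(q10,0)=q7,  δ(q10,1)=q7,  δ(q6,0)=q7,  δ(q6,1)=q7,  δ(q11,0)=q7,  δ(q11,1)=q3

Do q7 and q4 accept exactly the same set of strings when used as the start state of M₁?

No

Reachable states from the start: {q0,q1,q2,q3,q4,q5,q6,q7,q8,q11,q12}. Unreachable: {q9,q10} — drop them.
P0 = {q0,q4,q5,q7} | {q1,q2,q3,q6,q8,q11,q12}.
Refine {q1,q2,q3,q6,q8,q11,q12} on symbol 0: members go to different blocks, giving {q6,q8,q11,q12} and {q1,q2,q3}.
Split {q6,q8,q11,q12} by δ(·,1) → {q8,q11,q12} and {q6}.
Refine {q1,q2,q3} on symbol 1: members go to different blocks, giving {q1,q3} and {q2}.
On input 0, block {q0,q4,q5,q7} splits into {q0,q4,q5} and {q7}.
No further refinement is possible. Final partition (6 blocks): {q0,q4,q5} | {q8,q11,q12} | {q1,q3} | {q6} | {q2} | {q7}.
q7 and q4 end up in different blocks, so they are distinguishable. For instance, the string '01' is accepted from only q4.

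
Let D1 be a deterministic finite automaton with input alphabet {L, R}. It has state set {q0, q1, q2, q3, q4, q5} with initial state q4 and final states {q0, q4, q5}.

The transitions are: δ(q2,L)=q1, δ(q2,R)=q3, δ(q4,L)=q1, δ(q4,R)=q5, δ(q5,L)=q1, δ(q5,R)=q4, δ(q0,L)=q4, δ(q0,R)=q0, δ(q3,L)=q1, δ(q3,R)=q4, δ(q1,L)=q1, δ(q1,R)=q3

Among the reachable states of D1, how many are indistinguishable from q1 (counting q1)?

1

Reachable states from the start: {q1,q3,q4,q5}. Unreachable: {q0,q2} — drop them.
P0 = {q4,q5} | {q1,q3}.
Refine {q1,q3} on symbol R: members go to different blocks, giving {q1} and {q3}.
The partition is now stable with 3 blocks: {q4,q5} | {q1} | {q3}.
State q1 belongs to the block {q1}, which has 1 states.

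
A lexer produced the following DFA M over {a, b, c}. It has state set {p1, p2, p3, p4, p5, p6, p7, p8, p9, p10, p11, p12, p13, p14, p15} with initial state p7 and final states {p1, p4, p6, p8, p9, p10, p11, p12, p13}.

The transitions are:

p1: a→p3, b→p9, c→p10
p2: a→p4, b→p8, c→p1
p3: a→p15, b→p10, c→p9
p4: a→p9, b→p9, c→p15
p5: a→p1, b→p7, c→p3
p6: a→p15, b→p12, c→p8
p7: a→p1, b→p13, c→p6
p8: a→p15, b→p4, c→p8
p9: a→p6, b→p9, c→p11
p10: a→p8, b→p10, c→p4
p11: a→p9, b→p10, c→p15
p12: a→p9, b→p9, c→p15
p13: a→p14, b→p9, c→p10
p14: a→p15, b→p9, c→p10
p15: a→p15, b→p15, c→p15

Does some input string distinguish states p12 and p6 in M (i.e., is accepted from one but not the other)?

States {p2,p5} cannot be reached from the start state, so discard them.
Start with accepting vs non-accepting: {p1,p4,p6,p8,p9,p10,p11,p12,p13} | {p3,p7,p14,p15}.
Split {p1,p4,p6,p8,p9,p10,p11,p12,p13} by δ(·,a) → {p4,p9,p10,p11,p12} and {p1,p6,p8,p13}.
Refine {p4,p9,p10,p11,p12} on symbol a: members go to different blocks, giving {p4,p11,p12} and {p9,p10}.
On input a, block {p3,p7,p14,p15} splits into {p3,p14,p15} and {p7}.
Split {p3,p14,p15} by δ(·,b) → {p3,p14} and {p15}.
Split {p1,p6,p8,p13} by δ(·,a) → {p1,p13} and {p6,p8}.
No further refinement is possible. Final partition (7 blocks): {p4,p11,p12} | {p3,p14} | {p1,p13} | {p9,p10} | {p7} | {p15} | {p6,p8}.
p12 and p6 end up in different blocks, so they are distinguishable. For instance, the string 'a' is accepted from only p12.

Yes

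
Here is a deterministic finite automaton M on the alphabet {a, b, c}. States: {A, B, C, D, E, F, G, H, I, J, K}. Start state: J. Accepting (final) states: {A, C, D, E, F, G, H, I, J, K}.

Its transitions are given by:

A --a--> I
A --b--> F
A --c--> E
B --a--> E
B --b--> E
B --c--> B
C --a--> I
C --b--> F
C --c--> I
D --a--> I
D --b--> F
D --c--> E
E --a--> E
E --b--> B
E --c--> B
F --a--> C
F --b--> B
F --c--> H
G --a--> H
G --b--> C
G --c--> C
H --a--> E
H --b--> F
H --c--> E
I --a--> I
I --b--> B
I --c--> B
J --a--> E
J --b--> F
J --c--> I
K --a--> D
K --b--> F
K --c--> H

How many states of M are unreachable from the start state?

4

Starting at J and following transitions, the reachable set is {B, C, E, F, H, I, J}. That leaves A, D, G, K unreachable — 4 in total.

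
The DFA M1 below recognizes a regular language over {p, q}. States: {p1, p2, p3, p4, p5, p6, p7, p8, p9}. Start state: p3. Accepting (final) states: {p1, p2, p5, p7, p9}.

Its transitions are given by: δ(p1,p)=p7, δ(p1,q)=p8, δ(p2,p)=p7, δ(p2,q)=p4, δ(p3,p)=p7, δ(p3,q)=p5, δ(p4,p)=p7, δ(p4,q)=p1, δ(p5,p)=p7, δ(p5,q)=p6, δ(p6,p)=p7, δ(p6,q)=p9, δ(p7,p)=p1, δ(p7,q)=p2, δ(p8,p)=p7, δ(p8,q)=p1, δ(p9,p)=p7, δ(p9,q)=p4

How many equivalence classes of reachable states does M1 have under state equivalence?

Every state is reachable, so we keep all 9.
P0 = {p1,p2,p5,p7,p9} | {p3,p4,p6,p8}.
Split {p1,p2,p5,p7,p9} by δ(·,q) → {p1,p2,p5,p9} and {p7}.
Stable partition: {p1,p2,p5,p9} | {p3,p4,p6,p8} | {p7} — 3 equivalence classes.

3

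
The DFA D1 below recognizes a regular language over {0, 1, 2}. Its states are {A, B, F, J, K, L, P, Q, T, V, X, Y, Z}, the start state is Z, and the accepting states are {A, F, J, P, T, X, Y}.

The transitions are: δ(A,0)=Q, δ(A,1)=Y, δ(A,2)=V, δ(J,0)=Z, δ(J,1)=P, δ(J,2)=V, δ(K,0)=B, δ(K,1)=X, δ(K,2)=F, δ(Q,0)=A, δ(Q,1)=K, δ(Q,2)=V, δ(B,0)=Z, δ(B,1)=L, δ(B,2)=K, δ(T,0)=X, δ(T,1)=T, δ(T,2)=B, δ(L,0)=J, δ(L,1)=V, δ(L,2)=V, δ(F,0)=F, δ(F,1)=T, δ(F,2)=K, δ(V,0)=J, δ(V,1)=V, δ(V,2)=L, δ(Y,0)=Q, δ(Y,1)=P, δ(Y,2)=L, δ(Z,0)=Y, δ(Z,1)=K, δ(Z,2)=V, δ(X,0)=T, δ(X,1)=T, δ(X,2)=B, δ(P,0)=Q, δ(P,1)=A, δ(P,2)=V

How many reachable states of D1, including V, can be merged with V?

2

Every state is reachable, so we keep all 13.
Start with accepting vs non-accepting: {A,F,J,P,T,X,Y} | {B,K,L,Q,V,Z}.
Split {A,F,J,P,T,X,Y} by δ(·,0) → {A,J,P,Y} and {F,T,X}.
On input 0, block {B,K,L,Q,V,Z} splits into {L,Q,V,Z} and {B,K}.
On input 1, block {L,Q,V,Z} splits into {L,V} and {Q,Z}.
Split {B,K} by δ(·,0) → {B} and {K}.
Split {F,T,X} by δ(·,2) → {T,X} and {F}.
The partition is now stable with 7 blocks: {A,J,P,Y} | {L,V} | {T,X} | {B} | {Q,Z} | {K} | {F}.
State V belongs to the block {L,V}, which has 2 states.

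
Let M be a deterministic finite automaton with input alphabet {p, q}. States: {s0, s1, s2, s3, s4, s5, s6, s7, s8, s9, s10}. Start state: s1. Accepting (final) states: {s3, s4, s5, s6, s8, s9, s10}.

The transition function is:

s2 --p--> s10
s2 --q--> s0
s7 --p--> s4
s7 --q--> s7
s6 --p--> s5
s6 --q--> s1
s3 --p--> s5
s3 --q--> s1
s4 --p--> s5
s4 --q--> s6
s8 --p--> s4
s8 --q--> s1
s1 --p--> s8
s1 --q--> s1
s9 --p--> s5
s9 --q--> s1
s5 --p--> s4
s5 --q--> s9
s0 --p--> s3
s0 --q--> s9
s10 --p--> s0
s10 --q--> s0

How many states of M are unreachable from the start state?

5

Starting at s1 and following transitions, the reachable set is {s1, s4, s5, s6, s8, s9}. That leaves s0, s2, s3, s7, s10 unreachable — 5 in total.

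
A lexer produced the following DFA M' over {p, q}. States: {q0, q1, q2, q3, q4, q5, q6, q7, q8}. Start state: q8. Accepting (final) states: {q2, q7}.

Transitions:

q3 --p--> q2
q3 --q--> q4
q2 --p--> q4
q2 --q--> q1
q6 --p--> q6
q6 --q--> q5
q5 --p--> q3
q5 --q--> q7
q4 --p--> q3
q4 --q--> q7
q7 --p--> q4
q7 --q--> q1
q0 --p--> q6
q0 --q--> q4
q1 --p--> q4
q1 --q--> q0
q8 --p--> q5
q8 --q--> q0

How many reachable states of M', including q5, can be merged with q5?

2

All states are reachable from the start state.
Initial partition by acceptance: {q2,q7} | {q0,q1,q3,q4,q5,q6,q8}.
On input p, block {q0,q1,q3,q4,q5,q6,q8} splits into {q0,q1,q4,q5,q6,q8} and {q3}.
On input p, block {q0,q1,q4,q5,q6,q8} splits into {q0,q1,q6,q8} and {q4,q5}.
On input p, block {q0,q1,q6,q8} splits into {q0,q6} and {q1,q8}.
The partition is now stable with 5 blocks: {q2,q7} | {q0,q6} | {q3} | {q4,q5} | {q1,q8}.
State q5 belongs to the block {q4,q5}, which has 2 states.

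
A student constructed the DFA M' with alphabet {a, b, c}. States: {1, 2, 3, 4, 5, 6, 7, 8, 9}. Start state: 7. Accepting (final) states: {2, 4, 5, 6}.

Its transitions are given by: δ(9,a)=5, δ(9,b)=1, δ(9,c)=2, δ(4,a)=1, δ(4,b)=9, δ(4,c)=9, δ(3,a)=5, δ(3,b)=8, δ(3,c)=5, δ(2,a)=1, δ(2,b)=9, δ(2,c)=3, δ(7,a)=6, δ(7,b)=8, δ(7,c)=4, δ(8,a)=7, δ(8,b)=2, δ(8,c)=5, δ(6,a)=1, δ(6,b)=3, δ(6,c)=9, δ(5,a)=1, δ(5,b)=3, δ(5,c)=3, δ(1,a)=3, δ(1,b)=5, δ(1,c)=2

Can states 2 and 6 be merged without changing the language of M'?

Yes

Every state is reachable, so we keep all 9.
Start with accepting vs non-accepting: {2,4,5,6} | {1,3,7,8,9}.
On input a, block {1,3,7,8,9} splits into {3,7,9} and {1,8}.
The partition is now stable with 3 blocks: {2,4,5,6} | {3,7,9} | {1,8}.
2 and 6 lie in the same block of the stable partition, so they are equivalent — no string distinguishes them.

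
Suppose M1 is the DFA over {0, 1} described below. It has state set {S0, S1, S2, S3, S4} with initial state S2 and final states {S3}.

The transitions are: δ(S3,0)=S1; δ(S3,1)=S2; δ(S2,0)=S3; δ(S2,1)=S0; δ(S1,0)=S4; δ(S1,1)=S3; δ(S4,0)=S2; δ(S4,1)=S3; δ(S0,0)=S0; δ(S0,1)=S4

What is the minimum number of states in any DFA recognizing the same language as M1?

All states are reachable from the start state.
Initial partition by acceptance: {S3} | {S0,S1,S2,S4}.
Split {S0,S1,S2,S4} by δ(·,0) → {S0,S1,S4} and {S2}.
Split {S0,S1,S4} by δ(·,0) → {S0,S1} and {S4}.
Split {S0,S1} by δ(·,0) → {S0} and {S1}.
The partition is now stable with 5 blocks: {S3} | {S0} | {S2} | {S4} | {S1}.

5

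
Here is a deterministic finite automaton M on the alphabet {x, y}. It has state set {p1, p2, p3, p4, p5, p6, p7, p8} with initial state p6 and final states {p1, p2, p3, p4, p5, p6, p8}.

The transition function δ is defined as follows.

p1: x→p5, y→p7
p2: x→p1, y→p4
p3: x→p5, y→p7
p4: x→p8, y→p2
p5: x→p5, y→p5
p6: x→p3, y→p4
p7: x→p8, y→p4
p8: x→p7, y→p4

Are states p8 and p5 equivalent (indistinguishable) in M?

P0 = {p1,p2,p3,p4,p5,p6,p8} | {p7}.
On input x, block {p1,p2,p3,p4,p5,p6,p8} splits into {p1,p2,p3,p4,p5,p6} and {p8}.
On input x, block {p1,p2,p3,p4,p5,p6} splits into {p1,p2,p3,p5,p6} and {p4}.
On input y, block {p1,p2,p3,p5,p6} splits into {p1,p3} and {p2,p6} and {p5}.
Stable partition: {p1,p3} | {p7} | {p8} | {p4} | {p2,p6} | {p5} — 6 equivalence classes.
p8 and p5 end up in different blocks, so they are distinguishable. For instance, the string 'x' is accepted from only p5.

No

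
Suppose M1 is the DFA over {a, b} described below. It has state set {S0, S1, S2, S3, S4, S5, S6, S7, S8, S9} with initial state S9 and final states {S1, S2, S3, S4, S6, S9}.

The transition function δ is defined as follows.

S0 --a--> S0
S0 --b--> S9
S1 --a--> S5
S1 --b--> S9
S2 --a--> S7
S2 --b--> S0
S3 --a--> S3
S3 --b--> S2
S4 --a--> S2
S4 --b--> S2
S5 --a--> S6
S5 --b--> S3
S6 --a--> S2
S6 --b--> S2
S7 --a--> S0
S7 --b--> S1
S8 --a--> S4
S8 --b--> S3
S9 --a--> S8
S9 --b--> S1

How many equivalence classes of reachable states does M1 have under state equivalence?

6

All states are reachable from the start state.
Start with accepting vs non-accepting: {S1,S2,S3,S4,S6,S9} | {S0,S5,S7,S8}.
Refine {S1,S2,S3,S4,S6,S9} on symbol a: members go to different blocks, giving {S1,S2,S9} and {S3,S4,S6}.
Split {S1,S2,S9} by δ(·,b) → {S1,S9} and {S2}.
Refine {S0,S5,S7,S8} on symbol a: members go to different blocks, giving {S0,S7} and {S5,S8}.
On input a, block {S3,S4,S6} splits into {S4,S6} and {S3}.
Stable partition: {S1,S9} | {S0,S7} | {S4,S6} | {S2} | {S5,S8} | {S3} — 6 equivalence classes.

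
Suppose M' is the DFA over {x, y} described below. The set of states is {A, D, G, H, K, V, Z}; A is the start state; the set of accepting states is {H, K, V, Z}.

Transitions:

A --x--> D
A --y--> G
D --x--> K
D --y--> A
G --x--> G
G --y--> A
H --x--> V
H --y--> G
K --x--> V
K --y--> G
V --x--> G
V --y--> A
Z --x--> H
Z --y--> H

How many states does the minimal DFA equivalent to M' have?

First remove the unreachable states {H,Z}; 5 states remain.
Initial partition by acceptance: {K,V} | {A,D,G}.
On input x, block {K,V} splits into {V} and {K}.
Split {A,D,G} by δ(·,x) → {A,G} and {D}.
Split {A,G} by δ(·,x) → {A} and {G}.
No further refinement is possible. Final partition (5 blocks): {V} | {A} | {K} | {D} | {G}.

5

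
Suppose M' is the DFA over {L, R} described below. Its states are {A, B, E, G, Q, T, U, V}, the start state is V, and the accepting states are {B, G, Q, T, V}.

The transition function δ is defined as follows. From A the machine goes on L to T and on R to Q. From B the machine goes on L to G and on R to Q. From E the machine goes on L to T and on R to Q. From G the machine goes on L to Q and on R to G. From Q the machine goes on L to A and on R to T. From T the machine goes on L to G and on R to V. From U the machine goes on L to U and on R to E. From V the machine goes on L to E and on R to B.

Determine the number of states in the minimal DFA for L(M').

Reachable states from the start: {A,B,E,G,Q,T,V}. Unreachable: {U} — drop them.
P0 = {B,G,Q,T,V} | {A,E}.
On input L, block {B,G,Q,T,V} splits into {B,G,T} and {Q,V}.
Refine {B,G,T} on symbol L: members go to different blocks, giving {B,T} and {G}.
The partition is now stable with 4 blocks: {B,T} | {A,E} | {Q,V} | {G}.

4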